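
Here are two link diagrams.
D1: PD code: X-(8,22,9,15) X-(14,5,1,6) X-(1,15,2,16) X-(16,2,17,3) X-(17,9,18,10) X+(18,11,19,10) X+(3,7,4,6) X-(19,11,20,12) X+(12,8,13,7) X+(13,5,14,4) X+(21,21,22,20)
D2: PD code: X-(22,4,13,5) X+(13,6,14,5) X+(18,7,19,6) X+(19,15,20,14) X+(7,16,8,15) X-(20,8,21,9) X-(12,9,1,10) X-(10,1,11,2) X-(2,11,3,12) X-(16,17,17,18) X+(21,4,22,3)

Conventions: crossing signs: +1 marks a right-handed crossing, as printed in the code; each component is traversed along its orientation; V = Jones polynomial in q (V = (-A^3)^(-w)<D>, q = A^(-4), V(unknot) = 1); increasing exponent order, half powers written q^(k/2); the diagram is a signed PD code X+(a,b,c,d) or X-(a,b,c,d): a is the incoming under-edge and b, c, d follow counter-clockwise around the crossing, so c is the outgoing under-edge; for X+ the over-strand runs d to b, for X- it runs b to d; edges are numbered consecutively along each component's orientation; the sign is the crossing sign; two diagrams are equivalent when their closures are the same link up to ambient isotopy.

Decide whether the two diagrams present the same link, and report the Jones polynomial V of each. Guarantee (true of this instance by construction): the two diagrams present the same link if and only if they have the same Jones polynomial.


equivalent: no
D1 (bracket A^-1 - A^3 + A^7 + A^15; 11 crossings at w = -1): V = -q^(-9/2) - q^(-5/2) + q^(-3/2) - q^(-1/2)
V(D2) = q^(-7/2) - q^(-5/2) + q^(-3/2) - 2q^(-1/2) - q^(3/2)  (w -1, c 11, <D> = A^-9 + 2A^-1 - A^3 + A^7 - A^11)
key observation: 2 classes among 2 diagrams; unequal V(q) rules out equality


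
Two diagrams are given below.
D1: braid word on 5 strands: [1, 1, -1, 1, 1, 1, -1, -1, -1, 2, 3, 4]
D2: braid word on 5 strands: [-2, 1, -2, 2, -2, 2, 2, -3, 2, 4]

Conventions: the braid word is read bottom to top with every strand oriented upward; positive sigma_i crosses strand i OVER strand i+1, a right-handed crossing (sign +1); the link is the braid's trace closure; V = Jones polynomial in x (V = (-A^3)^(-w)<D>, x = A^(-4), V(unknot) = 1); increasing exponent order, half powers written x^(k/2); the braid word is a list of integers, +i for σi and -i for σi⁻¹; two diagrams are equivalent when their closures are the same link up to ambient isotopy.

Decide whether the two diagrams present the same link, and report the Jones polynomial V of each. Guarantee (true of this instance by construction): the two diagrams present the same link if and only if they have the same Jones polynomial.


equivalent: yes
D1 (bracket A^12; 12 crossings at w = +4): V = 1
V(D2) = 1  [10 crossings, <D> = A^6, w = +2]
observation: D2 (10 crossings) and D1 (12) are Markov-related braid presentations


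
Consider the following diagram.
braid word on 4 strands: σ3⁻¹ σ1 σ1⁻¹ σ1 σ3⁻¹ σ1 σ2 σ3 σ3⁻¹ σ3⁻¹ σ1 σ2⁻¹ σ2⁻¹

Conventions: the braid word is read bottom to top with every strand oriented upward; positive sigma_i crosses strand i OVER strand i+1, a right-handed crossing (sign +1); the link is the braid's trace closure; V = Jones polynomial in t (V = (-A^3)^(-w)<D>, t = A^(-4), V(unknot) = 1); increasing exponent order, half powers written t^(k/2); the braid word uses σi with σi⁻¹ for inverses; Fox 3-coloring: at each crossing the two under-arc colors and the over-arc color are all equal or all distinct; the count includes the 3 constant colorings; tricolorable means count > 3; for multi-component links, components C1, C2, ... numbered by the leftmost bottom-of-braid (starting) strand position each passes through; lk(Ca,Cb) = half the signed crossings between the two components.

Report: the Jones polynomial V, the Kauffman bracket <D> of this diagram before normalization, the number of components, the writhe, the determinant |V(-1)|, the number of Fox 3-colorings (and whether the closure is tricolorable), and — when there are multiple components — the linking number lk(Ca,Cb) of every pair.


Jones polynomial: V(t) = -t^-5 + t^-4 - t^-3 + 2t^-2 - t^-1 + 2 - t
<D> = A^-7 - 2A^-3 + A - 2A^5 + A^9 - A^13 + A^17; writhe -1
components 1, writhe -1 (13 crossings)
3-colorings: 9 of 3^13, det 9 — tricolorable
note: det 9 = |V(-1)|; divisible by 3, so tricolorable


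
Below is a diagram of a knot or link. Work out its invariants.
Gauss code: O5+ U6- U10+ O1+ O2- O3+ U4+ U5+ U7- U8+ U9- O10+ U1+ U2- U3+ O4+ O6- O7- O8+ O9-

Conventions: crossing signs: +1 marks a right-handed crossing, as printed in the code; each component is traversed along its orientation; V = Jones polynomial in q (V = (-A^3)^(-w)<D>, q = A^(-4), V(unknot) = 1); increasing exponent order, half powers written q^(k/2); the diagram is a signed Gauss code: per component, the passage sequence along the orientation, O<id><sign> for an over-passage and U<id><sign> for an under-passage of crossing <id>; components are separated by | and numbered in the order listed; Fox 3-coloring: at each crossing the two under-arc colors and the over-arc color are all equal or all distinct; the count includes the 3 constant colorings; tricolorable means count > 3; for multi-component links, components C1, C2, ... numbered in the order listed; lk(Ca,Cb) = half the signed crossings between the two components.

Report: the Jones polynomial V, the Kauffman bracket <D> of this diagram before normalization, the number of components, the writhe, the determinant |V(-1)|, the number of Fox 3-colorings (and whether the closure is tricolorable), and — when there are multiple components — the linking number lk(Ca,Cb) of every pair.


V = q + q^3 - q^4
<D> = -A^-10 + A^-6 + A^2 (w = +2)
1 component over 10 crossings, w = +2
9 Fox colorings among 3^10, |V(-1)| = 3: tricolorable
why: w = +2 (over 10 crossings) is diagram-only; (-A^3)^(-2) removes it from V


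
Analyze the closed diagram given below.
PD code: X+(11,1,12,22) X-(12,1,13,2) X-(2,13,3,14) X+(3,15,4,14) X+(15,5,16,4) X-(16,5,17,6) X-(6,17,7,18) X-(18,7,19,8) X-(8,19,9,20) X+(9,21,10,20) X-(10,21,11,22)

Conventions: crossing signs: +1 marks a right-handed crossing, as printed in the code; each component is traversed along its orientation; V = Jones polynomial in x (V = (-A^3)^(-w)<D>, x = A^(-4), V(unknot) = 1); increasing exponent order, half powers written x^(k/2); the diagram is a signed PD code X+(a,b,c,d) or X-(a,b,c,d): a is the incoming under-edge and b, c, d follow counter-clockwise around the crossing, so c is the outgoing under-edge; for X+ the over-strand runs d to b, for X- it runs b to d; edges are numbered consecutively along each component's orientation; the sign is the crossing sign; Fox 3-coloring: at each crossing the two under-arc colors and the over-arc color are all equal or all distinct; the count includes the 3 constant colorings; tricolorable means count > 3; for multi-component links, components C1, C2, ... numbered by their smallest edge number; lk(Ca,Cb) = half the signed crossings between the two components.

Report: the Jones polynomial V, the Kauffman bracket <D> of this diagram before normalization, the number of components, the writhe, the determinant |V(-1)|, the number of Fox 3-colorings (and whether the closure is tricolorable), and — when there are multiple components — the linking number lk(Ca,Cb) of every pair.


V = -x^-4 + x^-3 + x^-1
<D> = -A^-5 - A^3 + A^7 (w = -3)
1 component over 11 crossings, w = -3
9 Fox colorings among 3^11, |V(-1)| = 3: tricolorable
why: w = -3 shifts under R1 moves; the (-A^3)^(3) factor cancels that in V


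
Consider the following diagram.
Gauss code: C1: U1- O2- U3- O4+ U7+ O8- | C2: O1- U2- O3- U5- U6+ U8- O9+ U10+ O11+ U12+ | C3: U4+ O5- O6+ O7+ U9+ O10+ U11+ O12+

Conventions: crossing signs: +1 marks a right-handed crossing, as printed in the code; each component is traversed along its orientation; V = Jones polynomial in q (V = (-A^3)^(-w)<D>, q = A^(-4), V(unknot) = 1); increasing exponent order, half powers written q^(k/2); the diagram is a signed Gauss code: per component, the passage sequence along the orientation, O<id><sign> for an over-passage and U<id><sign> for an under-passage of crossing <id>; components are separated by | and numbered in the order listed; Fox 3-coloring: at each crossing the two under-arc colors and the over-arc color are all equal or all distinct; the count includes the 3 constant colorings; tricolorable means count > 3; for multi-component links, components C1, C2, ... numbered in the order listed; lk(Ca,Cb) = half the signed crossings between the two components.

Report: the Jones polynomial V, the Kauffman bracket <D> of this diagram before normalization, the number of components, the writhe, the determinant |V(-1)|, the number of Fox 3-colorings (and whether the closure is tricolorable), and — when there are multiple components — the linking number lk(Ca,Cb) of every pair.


V(q) = q^-3 - 2q^-2 + 4q^-1 - 5 + 8q - 7q^2 + 8q^3 - 6q^4 + 4q^5 - 2q^6 + q^7
bracket: A^-22 - 2A^-18 + 4A^-14 - 6A^-10 + 8A^-6 - 7A^-2 + 8A^2 - 5A^6 + 4A^10 - 2A^14 + A^18, w = +2
3 components, writhe +2, over 12 crossings
lk(C1,C2) = -2
linking number lk(C1,C3) = +1
lk(C2,C3): +2
det 48, colorings 9 of 3^12 — tricolorable
observation: span 10 respects span(V) <= c + mu - 1 = 14 for this 3-component diagram


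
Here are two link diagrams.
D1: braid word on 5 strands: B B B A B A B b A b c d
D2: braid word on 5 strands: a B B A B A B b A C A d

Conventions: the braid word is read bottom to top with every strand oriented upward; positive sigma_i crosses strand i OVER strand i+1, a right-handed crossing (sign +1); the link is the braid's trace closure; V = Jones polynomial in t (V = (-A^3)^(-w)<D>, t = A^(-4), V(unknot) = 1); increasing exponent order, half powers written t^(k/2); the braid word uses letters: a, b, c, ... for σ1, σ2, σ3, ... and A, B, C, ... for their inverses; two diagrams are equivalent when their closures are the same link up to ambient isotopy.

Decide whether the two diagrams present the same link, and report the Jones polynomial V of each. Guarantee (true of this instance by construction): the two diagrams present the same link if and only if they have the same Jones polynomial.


equivalent: yes
D1 (bracket A^-4 + A^4 - A^8 + A^12 - A^16; 12 crossings at w = -4): V = -t^-7 + t^-6 - t^-5 + t^-4 + t^-2
V(D2) = -t^-7 + t^-6 - t^-5 + t^-4 + t^-2  [12 crossings, <D> = A^-10 + A^-2 - A^2 + A^6 - A^10, w = -6]
observation: Markov moves rewrite D1 (12 crossings) into D2 (12)


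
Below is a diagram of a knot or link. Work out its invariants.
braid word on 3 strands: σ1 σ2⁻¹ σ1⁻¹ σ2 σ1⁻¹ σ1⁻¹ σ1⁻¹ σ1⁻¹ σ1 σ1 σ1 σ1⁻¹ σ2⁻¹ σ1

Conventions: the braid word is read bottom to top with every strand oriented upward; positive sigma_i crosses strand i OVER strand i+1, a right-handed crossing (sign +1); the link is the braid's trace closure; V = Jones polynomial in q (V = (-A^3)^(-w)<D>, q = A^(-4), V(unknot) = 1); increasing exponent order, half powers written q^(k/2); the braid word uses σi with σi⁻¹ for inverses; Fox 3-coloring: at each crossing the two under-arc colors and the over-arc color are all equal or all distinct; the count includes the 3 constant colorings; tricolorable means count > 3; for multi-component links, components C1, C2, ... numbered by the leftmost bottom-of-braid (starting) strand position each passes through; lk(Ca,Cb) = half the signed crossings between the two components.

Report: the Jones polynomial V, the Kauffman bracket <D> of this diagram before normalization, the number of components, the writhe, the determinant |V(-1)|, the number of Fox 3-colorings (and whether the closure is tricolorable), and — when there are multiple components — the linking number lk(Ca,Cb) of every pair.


V(q) = -q^-5 + q^-4 - q^-3 + 2q^-2 - q^-1 + 2 - q
bracket: -A^-10 + 2A^-6 - A^-2 + 2A^2 - A^6 + A^10 - A^14, w = -2
1 component, writhe -2, over 14 crossings
det 9, colorings 9 of 3^14 — tricolorable
observation: det 9 = |V(-1)|; divisible by 3, so tricolorable


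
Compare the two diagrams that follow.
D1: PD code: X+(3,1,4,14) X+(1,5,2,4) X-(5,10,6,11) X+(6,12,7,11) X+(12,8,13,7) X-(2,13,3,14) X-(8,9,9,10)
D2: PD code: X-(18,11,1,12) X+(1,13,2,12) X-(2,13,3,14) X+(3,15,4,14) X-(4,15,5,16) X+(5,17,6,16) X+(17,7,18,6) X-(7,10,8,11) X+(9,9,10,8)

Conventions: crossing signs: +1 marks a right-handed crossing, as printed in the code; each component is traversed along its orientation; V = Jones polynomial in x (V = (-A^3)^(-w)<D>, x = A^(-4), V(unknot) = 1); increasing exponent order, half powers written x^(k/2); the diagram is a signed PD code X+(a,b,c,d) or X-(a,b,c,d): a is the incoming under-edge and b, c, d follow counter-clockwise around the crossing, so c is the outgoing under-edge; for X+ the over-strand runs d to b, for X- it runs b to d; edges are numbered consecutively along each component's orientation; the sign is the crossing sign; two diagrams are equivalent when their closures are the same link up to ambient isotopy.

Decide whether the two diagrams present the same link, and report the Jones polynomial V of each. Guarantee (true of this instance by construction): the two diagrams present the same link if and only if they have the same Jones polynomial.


equivalent: yes
D1 (bracket -A^3; 7 crossings at w = +1): V = 1
V(D2) = 1  (w +1, c 9, <D> = -A^3)
key observation: from 7 to 9 crossings by R-moves: one link, two diagrams


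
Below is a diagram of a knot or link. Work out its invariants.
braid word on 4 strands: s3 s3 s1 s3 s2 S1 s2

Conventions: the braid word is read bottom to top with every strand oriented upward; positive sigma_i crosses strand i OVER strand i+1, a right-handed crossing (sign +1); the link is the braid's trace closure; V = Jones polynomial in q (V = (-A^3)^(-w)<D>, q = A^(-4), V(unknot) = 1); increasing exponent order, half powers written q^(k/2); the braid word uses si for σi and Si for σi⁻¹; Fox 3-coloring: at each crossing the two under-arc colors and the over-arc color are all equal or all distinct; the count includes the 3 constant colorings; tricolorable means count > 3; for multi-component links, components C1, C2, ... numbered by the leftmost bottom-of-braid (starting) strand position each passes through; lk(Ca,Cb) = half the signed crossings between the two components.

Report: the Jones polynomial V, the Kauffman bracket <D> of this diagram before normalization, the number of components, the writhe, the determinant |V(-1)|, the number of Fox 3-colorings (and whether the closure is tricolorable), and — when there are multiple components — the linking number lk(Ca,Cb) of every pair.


Jones polynomial: V(q) = q + q^3 - q^4
<D> = A^-1 - A^3 - A^11; writhe +5
components 1, writhe +5 (7 crossings)
3-colorings: 9 of 3^7, det 3 — tricolorable
note: det 3 = |V(-1)|; divisible by 3, so tricolorable


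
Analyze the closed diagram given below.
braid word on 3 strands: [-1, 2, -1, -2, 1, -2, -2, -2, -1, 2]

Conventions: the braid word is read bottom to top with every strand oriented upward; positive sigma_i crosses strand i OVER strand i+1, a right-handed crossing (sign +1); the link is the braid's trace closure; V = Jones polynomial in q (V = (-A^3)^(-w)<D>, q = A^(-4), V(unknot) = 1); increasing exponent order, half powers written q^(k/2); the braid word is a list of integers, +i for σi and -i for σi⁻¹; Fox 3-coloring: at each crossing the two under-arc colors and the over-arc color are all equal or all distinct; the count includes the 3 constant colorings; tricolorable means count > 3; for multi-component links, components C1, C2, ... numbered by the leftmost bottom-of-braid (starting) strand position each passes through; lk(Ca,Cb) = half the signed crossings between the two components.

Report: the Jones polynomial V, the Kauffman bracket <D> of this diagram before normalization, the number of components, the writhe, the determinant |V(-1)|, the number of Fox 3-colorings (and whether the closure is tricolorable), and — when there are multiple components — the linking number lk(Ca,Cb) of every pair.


V = -q^-8 + 2q^-7 - 4q^-6 + 5q^-5 - 5q^-4 + 6q^-3 - 4q^-2 + 3q^-1 - 1
<D> = -A^-12 + 3A^-8 - 4A^-4 + 6 - 5A^4 + 5A^8 - 4A^12 + 2A^16 - A^20 (w = -4)
1 component over 10 crossings, w = -4
3 Fox colorings among 3^10, |V(-1)| = 31: not tricolorable
why: w = -4 (over 10 crossings) is diagram-only; (-A^3)^(4) removes it from V


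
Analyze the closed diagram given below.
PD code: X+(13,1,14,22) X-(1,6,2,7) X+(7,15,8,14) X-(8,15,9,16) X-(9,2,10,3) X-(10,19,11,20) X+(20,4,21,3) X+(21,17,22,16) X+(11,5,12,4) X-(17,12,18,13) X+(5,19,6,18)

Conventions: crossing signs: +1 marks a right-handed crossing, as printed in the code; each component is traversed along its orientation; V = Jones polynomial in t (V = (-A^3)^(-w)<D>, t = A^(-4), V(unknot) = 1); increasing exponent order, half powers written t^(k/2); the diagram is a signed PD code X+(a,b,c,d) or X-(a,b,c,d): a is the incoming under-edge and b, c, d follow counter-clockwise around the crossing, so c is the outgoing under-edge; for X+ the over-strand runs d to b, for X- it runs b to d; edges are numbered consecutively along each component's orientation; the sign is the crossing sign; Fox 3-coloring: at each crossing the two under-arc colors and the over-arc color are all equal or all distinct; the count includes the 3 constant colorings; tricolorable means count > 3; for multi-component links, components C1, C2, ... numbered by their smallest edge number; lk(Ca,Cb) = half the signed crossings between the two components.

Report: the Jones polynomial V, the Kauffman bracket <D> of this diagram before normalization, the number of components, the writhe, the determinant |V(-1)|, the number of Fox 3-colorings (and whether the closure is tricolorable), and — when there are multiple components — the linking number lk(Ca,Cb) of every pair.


V = -t^-3 + 3t^-2 - 3t^-1 + 4 - 4t + 3t^2 - 2t^3 + t^4
<D> = -A^-13 + 2A^-9 - 3A^-5 + 4A^-1 - 4A^3 + 3A^7 - 3A^11 + A^15 (w = +1)
1 component over 11 crossings, w = +1
9 Fox colorings among 3^11, |V(-1)| = 21: tricolorable
why: w = +1 (over 11 crossings) is diagram-only; (-A^3)^(-1) removes it from V


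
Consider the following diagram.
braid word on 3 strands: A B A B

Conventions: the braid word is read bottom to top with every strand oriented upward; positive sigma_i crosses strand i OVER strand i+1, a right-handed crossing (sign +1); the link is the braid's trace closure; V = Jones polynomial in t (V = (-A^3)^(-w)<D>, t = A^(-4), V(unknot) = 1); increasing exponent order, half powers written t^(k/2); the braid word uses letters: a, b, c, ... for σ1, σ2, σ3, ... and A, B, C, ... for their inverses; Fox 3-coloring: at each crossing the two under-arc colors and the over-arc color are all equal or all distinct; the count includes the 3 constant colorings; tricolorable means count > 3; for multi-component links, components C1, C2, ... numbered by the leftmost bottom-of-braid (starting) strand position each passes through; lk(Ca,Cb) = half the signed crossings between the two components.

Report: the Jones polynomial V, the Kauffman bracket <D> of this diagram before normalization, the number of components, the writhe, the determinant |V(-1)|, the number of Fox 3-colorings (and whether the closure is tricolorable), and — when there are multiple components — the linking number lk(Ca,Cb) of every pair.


V(t) = -t^-4 + t^-3 + t^-1
bracket: A^-8 + 1 - A^4, w = -4
1 component, writhe -4, over 4 crossings
det 3, colorings 9 of 3^4 — tricolorable
observation: the span of V is 3, forcing >= 3 crossings in any diagram


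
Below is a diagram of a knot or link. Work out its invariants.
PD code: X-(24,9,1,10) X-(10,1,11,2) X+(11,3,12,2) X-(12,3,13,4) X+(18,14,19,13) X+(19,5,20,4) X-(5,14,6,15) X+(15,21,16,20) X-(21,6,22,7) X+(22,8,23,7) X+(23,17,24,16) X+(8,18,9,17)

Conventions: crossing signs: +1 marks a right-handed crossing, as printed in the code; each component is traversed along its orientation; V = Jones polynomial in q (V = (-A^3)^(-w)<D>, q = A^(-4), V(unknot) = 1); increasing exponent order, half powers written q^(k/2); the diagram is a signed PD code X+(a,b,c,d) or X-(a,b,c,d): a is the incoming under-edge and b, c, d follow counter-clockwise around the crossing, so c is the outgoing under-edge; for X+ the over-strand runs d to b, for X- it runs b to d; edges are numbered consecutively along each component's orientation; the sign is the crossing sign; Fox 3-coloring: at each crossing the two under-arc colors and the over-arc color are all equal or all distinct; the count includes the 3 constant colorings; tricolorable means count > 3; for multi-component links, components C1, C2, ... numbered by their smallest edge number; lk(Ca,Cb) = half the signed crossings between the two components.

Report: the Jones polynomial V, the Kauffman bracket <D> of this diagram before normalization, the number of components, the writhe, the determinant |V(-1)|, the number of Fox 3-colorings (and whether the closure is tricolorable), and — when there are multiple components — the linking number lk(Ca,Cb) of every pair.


V(q) = -q^-1 + 2 - q + 2q^2 - q^3 + q^4 - q^5
bracket: -A^-14 + A^-10 - A^-6 + 2A^-2 - A^2 + 2A^6 - A^10, w = +2
1 component, writhe +2, over 12 crossings
det 9, colorings 9 of 3^12 — tricolorable
observation: w = +2 shifts under R1 moves; the (-A^3)^(-2) factor cancels that in V


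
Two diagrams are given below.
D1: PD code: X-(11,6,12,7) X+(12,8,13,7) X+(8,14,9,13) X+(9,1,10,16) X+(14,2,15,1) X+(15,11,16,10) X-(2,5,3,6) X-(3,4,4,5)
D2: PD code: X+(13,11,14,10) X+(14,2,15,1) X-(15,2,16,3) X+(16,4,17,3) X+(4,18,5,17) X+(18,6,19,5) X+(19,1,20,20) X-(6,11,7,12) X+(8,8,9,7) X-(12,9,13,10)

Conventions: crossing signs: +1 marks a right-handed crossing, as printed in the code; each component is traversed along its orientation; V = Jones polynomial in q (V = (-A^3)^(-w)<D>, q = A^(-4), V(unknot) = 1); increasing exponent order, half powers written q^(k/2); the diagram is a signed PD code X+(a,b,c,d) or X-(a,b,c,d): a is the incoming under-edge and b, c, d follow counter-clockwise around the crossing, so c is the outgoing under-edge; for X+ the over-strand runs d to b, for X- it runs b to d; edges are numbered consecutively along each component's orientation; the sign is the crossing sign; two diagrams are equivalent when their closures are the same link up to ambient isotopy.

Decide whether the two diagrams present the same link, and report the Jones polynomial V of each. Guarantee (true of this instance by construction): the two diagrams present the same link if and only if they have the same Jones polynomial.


same link: yes
V(D1) = q + q^3 - q^4  [8 crossings, <D> = -A^-10 + A^-6 + A^2, w = +2]
V(D2) = q + q^3 - q^4  [10 crossings, <D> = -A^-4 + 1 + A^8, w = +4]
insight: one V(q) for all 2 diagrams — one class (guaranteed)


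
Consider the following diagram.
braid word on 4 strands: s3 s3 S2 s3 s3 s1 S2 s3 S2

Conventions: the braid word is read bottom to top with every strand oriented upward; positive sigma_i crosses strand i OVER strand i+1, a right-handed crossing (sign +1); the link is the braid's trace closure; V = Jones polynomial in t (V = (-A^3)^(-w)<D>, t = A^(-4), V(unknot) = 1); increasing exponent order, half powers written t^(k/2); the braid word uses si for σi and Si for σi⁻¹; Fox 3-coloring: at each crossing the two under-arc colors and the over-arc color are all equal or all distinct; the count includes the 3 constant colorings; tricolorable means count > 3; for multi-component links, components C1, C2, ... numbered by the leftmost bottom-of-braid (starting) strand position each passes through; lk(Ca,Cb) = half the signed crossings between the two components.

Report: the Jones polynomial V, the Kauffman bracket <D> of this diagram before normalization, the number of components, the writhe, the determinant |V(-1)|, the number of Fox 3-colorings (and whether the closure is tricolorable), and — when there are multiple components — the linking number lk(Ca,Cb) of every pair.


V(t) = -t^-2 + 3t^-1 - 4 + 6t - 6t^2 + 6t^3 - 5t^4 + 3t^5 - t^6
bracket: A^-15 - 3A^-11 + 5A^-7 - 6A^-3 + 6A - 6A^5 + 4A^9 - 3A^13 + A^17, w = +3
1 component, writhe +3, over 9 crossings
det 35, colorings 3 of 3^9 — not tricolorable
observation: the span of V is 8, forcing >= 8 crossings in any diagram


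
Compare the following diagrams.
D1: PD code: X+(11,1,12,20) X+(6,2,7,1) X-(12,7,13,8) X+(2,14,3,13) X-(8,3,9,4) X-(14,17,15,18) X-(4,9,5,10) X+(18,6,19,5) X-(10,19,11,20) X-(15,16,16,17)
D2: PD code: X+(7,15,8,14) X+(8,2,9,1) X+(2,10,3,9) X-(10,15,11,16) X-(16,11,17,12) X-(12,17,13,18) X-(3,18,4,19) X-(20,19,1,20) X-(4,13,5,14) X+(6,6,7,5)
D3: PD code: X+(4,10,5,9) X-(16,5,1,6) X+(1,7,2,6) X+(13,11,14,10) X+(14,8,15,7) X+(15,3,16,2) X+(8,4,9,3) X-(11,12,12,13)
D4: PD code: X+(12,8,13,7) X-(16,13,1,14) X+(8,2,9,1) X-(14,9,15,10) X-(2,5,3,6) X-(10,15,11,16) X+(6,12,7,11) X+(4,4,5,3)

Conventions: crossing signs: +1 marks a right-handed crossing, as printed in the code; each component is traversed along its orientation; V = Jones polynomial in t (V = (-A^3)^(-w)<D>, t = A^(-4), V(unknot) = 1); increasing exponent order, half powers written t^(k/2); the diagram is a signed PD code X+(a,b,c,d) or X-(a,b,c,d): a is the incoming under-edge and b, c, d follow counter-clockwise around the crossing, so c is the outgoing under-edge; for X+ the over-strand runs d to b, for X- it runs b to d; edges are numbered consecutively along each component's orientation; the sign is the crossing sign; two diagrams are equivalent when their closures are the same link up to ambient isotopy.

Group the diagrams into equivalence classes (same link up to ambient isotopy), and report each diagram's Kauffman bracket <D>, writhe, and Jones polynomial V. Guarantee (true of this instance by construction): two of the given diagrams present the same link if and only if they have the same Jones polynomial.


equivalence classes: {D1, D4} | {D2} | {D3}
D1 (bracket -A^-18 + 2A^-14 - 2A^-10 + 3A^-6 - 2A^-2 + 2A^2 - A^6; 10 crossings at w = -2): V = -t^-3 + 2t^-2 - 2t^-1 + 3 - 2t + 2t^2 - t^3
V(D2) = -t^-4 + t^-3 + t^-1  (w -2, c 10, <D> = A^-2 + A^6 - A^10)
D3 (bracket -A^-4 + 1 + A^8; 8 crossings at w = +4): V = t + t^3 - t^4
D4 (bracket -A^-12 + 2A^-8 - 2A^-4 + 3 - 2A^4 + 2A^8 - A^12; 8 crossings at w = 0): V = -t^-3 + 2t^-2 - 2t^-1 + 3 - 2t + 2t^2 - t^3
observation: V(t) takes 3 values over 4 diagrams, fixing the grouping


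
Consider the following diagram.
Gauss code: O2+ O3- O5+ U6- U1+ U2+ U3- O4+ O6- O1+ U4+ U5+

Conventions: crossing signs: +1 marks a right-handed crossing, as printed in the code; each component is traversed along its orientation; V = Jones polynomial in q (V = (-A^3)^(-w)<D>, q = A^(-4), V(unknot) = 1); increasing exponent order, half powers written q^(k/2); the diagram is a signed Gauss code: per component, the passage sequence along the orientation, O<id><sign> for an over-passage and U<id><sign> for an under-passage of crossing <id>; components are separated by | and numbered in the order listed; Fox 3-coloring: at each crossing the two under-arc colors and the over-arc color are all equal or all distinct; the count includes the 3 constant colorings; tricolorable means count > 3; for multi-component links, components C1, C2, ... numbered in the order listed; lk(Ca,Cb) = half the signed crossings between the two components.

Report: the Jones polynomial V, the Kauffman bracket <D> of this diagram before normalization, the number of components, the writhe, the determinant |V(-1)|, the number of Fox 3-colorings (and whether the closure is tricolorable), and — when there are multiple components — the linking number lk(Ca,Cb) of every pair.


V(q) = 1
bracket: A^6, w = +2
1 component, writhe +2, over 6 crossings
det 1, colorings 3 of 3^6 — not tricolorable
observation: w = +2 (over 6 crossings) is diagram-only; (-A^3)^(-2) removes it from V


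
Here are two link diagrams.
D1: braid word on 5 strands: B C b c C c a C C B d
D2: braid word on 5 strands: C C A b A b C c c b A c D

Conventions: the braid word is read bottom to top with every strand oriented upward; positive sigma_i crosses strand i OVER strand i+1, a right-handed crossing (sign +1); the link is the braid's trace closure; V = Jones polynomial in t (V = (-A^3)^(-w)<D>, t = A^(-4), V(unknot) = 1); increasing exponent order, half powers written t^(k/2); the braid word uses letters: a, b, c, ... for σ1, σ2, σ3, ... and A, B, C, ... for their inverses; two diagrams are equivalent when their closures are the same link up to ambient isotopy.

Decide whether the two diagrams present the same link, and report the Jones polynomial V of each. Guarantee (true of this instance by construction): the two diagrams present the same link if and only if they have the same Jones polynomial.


equivalent: no
V(D1) = -t^(-9/2) - t^(-5/2) + t^(-3/2) - t^(-1/2)  (w -1, c 11, <D> = A^-1 - A^3 + A^7 + A^15)
D2 (bracket A^-9 - A^-5 + 2A^-1 - A^3 + 2A^7 - A^11; 13 crossings at w = -1): V = t^(-7/2) - 2t^(-5/2) + t^(-3/2) - 2t^(-1/2) + t^(1/2) - t^(3/2)
why: 2 classes among 2 diagrams; unequal V(t) rules out equality


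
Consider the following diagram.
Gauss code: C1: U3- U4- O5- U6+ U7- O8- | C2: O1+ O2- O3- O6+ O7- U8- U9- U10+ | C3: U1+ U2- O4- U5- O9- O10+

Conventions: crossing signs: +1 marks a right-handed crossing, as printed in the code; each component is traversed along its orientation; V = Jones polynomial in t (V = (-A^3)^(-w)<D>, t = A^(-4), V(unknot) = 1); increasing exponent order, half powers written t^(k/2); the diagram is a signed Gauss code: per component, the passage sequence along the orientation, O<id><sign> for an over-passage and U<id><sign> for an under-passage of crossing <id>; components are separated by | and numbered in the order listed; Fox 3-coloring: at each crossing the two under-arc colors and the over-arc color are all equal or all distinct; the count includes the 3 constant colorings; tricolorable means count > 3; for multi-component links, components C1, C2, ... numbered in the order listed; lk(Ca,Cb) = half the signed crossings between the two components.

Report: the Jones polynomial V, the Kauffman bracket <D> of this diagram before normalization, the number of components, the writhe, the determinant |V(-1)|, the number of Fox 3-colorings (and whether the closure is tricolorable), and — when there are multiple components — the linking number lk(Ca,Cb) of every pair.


V = t^-5 + 2t^-3 + t^-1
<D> = A^-8 + 2 + A^8 (w = -4)
3 components over 10 crossings, w = -4
lk(C1,C2): -1
lk(C1,C3) = -1
linking number lk(C2,C3) = 0
3 Fox colorings among 3^10, |V(-1)| = 4: not tricolorable
why: det 4 = |V(-1)|; not divisible by 3, so not tricolorable


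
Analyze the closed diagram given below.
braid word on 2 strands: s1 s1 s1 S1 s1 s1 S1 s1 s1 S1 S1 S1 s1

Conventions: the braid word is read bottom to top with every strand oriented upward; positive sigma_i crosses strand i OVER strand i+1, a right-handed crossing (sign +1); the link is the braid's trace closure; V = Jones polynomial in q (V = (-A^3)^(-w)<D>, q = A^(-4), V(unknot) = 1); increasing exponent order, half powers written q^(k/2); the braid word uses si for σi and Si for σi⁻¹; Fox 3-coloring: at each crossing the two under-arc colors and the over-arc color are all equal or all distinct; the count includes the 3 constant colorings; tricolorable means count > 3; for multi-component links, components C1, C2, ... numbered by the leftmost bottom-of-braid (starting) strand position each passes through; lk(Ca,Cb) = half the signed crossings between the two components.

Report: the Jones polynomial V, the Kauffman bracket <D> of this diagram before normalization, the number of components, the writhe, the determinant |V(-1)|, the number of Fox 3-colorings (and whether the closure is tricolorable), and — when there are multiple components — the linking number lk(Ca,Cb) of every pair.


Jones polynomial: V(q) = q + q^3 - q^4
<D> = A^-7 - A^-3 - A^5; writhe +3
components 1, writhe +3 (13 crossings)
3-colorings: 9 of 3^13, det 3 — tricolorable
note: one generator, power 3: the (2,3) torus pattern


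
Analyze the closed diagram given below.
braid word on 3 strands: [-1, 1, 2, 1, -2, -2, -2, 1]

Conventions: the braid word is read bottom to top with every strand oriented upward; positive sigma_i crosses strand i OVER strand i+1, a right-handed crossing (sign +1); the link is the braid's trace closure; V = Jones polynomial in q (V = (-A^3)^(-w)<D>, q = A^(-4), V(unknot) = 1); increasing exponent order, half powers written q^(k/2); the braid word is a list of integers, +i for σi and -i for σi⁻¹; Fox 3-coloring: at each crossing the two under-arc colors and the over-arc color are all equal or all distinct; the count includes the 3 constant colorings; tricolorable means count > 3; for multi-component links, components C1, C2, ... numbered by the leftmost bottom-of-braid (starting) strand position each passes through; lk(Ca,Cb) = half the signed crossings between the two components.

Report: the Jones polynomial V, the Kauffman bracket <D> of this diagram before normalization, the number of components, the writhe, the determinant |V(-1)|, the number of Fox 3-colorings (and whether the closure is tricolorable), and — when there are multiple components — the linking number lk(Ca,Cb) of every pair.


V(q) = 1
bracket: 1, w = 0
1 component, writhe 0, over 8 crossings
det 1, colorings 3 of 3^8 — not tricolorable
observation: |V(-1)| = 1: so not tricolorable, since 3 does not divide 1


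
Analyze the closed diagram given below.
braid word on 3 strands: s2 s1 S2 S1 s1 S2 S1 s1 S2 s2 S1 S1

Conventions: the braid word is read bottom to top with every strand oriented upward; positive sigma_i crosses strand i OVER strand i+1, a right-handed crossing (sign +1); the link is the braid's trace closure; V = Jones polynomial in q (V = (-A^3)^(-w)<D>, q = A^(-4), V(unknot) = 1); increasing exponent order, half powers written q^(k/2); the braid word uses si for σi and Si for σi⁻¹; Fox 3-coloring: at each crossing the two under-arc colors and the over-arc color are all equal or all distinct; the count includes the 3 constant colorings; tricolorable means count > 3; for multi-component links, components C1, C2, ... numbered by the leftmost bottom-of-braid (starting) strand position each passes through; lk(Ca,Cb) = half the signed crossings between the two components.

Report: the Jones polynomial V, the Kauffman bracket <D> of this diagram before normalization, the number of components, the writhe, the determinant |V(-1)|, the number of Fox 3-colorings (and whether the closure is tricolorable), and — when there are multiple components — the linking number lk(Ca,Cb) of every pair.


V(q) = -q^-4 + q^-3 + q^-1
bracket: A^-2 + A^6 - A^10, w = -2
1 component, writhe -2, over 12 crossings
det 3, colorings 9 of 3^12 — tricolorable
observation: |V(-1)| = 3: so tricolorable, since 3 divides 3


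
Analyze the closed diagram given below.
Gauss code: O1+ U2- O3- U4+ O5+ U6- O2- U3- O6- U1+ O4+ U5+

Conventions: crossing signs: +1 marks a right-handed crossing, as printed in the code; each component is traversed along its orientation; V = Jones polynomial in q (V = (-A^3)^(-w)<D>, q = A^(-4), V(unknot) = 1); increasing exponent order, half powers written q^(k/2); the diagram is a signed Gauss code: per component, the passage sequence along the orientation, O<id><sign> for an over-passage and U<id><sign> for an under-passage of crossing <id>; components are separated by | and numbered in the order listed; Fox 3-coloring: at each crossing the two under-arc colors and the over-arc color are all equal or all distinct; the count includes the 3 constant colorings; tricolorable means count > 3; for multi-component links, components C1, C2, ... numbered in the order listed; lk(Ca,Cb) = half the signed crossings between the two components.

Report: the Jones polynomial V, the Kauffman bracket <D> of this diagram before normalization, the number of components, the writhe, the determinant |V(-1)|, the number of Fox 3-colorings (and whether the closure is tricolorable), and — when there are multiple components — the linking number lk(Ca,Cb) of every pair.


V = -q^-3 + 2q^-2 - 2q^-1 + 3 - 2q + 2q^2 - q^3
<D> = -A^-12 + 2A^-8 - 2A^-4 + 3 - 2A^4 + 2A^8 - A^12 (w = 0)
1 component over 6 crossings, w = 0
3 Fox colorings among 3^6, |V(-1)| = 13: not tricolorable
why: palindromic: swapping q for 1/q fixes V


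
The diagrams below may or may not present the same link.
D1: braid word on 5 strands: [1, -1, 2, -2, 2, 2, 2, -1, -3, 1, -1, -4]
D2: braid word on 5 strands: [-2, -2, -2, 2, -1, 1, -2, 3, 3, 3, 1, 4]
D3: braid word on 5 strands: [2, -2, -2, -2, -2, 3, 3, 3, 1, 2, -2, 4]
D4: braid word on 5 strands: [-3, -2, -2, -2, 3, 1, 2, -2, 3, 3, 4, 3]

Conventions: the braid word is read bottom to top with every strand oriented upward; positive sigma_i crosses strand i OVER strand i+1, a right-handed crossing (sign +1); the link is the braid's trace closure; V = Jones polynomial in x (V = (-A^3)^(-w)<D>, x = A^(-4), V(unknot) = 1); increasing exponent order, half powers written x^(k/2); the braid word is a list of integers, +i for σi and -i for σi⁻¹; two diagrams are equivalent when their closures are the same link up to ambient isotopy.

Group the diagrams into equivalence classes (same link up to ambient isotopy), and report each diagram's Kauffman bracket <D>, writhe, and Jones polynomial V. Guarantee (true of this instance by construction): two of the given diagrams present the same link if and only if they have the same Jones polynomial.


classes: {D1} | {D2, D3, D4}
V(D1) = x + x^3 - x^4  [12 crossings, <D> = -A^-16 + A^-12 + A^-4, w = 0]
D2 (bracket -A^-6 + A^-2 - A^2 + 3A^6 - A^10 + A^14 - A^18; 12 crossings at w = +2): V = -x^-3 + x^-2 - x^-1 + 3 - x + x^2 - x^3
D3 (bracket -A^-6 + A^-2 - A^2 + 3A^6 - A^10 + A^14 - A^18; 12 crossings at w = +2): V = -x^-3 + x^-2 - x^-1 + 3 - x + x^2 - x^3
V(D4) = -x^-3 + x^-2 - x^-1 + 3 - x + x^2 - x^3  [12 crossings, <D> = -A^-6 + A^-2 - A^2 + 3A^6 - A^10 + A^14 - A^18, w = +2]
note: comparing 4 Jones polynomials yields 2 groups


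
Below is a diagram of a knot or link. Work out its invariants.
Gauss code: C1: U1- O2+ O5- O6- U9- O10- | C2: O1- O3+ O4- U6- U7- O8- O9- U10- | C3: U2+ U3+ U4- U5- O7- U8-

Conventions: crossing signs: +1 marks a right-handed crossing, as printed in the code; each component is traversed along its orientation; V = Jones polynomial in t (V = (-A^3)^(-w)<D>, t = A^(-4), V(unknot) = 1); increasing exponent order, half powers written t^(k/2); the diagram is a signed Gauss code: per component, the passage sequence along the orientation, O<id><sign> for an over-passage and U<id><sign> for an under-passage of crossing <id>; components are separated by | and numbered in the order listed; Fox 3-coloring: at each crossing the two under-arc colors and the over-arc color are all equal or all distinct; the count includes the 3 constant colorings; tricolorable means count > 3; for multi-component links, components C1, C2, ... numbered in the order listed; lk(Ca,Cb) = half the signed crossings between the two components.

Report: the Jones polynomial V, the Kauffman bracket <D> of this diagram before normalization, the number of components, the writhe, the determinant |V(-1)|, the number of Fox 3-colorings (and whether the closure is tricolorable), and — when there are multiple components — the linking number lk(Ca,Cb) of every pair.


Jones polynomial: V(t) = t^-8 - t^-7 + 2t^-6 - t^-5 + 2t^-4 + t^-2
<D> = A^-10 + 2A^-2 - A^2 + 2A^6 - A^10 + A^14; writhe -6
components 3, writhe -6 (10 crossings)
linking number lk(C1,C2) = -2
lk(C1,C3): 0
lk(C2,C3) = -1
3-colorings: 3 of 3^10, det 8 — not tricolorable
note: span 6 respects span(V) <= c + mu - 1 = 12 for this 3-component diagram


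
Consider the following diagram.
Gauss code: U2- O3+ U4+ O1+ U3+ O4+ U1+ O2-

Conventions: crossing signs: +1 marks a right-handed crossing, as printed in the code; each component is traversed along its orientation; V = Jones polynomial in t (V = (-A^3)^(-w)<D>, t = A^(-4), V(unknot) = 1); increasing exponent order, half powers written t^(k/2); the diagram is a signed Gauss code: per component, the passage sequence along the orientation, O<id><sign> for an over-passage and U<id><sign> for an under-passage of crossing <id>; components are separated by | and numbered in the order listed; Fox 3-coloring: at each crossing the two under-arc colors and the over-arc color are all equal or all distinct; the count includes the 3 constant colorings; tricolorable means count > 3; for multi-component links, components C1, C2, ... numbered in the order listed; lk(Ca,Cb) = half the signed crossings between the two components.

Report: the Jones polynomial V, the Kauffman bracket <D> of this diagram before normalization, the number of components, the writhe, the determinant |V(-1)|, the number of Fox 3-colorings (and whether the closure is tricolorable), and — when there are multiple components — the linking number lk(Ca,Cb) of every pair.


Jones polynomial: V(t) = t + t^3 - t^4
<D> = -A^-10 + A^-6 + A^2; writhe +2
components 1, writhe +2 (4 crossings)
3-colorings: 9 of 3^4, det 3 — tricolorable
note: the span of V is 3, forcing >= 3 crossings in any diagram
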